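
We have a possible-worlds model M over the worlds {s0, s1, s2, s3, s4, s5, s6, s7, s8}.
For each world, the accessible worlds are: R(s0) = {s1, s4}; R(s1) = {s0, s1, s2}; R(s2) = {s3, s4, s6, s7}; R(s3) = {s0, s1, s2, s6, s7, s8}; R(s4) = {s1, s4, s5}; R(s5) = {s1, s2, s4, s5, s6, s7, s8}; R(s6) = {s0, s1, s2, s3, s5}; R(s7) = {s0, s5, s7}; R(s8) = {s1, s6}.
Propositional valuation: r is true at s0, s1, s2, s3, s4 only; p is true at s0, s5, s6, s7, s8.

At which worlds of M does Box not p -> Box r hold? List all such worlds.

s0, s1, s2, s3, s4, s5, s6, s7, s8

Let φ = Box not p -> Box r. Evaluate φ at each world:
  s0 (successors {s1, s4}): φ is true.
  s1 (successors {s0, s1, s2}): φ is true.
  s2 (successors {s3, s4, s6, s7}): φ is true.
  s3 (successors {s0, s1, s2, s6, s7, s8}): φ is true.
  s4 (successors {s1, s4, s5}): φ is true.
  s5 (successors {s1, s2, s4, s5, s6, s7, s8}): φ is true.
  s6 (successors {s0, s1, s2, s3, s5}): φ is true.
  s7 (successors {s0, s5, s7}): φ is true.
  s8 (successors {s1, s6}): φ is true.
For instance, at s6:
  At s6: Box not p is false, Box r is false, so Box not p -> Box r is true.
    At s6: Box not p requires not p at every successor {s0, s1, s2, s3, s5}.
      not p fails at s0, so Box not p is false at s6.
    At s6: Box r requires r at every successor {s0, s1, s2, s3, s5}.
      r fails at s5, so Box r is false at s6.
Satisfying worlds: {s0, s1, s2, s3, s4, s5, s6, s7, s8}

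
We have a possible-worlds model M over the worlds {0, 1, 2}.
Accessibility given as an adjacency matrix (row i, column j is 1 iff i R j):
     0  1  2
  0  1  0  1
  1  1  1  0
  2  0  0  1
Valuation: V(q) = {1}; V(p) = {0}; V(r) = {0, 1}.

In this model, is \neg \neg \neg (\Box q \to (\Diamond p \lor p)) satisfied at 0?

Recall that \Box ψ holds at a world iff ψ holds at every accessible world, and \Diamond ψ holds iff ψ holds at some accessible world.
At 0: \neg \neg (\Box q \to (\Diamond p \lor p)) is true, so \neg \neg \neg (\Box q \to (\Diamond p \lor p)) is false.
  At 0: \neg (\Box q \to (\Diamond p \lor p)) is false, so \neg \neg (\Box q \to (\Diamond p \lor p)) is true.
    At 0: \Box q \to (\Diamond p \lor p) is true, so \neg (\Box q \to (\Diamond p \lor p)) is false.
      At 0: \Box q is false, \Diamond p \lor p is true, so \Box q \to (\Diamond p \lor p) is true.

No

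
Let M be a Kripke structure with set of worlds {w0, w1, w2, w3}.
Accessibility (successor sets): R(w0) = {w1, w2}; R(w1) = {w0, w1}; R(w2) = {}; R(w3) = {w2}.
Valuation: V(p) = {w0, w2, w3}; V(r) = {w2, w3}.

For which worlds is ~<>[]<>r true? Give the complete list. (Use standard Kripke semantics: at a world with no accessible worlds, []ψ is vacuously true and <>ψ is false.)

Let φ = ~<>[]<>r. Evaluate φ at each world:
  w0 (successors {w1, w2}): φ is false.
  w1 (successors {w0, w1}): φ is true.
  w2 (successors ∅): φ is true.
  w3 (successors {w2}): φ is false.
For instance, at w0:
  At w0: <>[]<>r is true, so ~<>[]<>r is false.
    At w0: <>[]<>r requires []<>r at some successor in {w1, w2}.
      []<>r holds at w2, so <>[]<>r is true at w0.
Satisfying worlds: {w1, w2}

w1, w2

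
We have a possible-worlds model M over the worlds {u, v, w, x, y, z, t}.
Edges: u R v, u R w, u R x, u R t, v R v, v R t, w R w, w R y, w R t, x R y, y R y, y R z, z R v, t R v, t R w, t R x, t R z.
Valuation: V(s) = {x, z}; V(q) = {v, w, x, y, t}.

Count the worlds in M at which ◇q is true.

Let φ = ◇q. Evaluate φ at each world:
  u (successors {v, w, x, t}): φ is true.
  v (successors {v, t}): φ is true.
  w (successors {w, y, t}): φ is true.
  x (successors {y}): φ is true.
  y (successors {y, z}): φ is true.
  z (successors {v}): φ is true.
  t (successors {v, w, x, z}): φ is true.
For instance, at v:
  At v: ◇q requires q at some successor in {v, t}.
    q holds at v, so ◇q is true at v.
Satisfying worlds: {u, v, w, x, y, z, t}

7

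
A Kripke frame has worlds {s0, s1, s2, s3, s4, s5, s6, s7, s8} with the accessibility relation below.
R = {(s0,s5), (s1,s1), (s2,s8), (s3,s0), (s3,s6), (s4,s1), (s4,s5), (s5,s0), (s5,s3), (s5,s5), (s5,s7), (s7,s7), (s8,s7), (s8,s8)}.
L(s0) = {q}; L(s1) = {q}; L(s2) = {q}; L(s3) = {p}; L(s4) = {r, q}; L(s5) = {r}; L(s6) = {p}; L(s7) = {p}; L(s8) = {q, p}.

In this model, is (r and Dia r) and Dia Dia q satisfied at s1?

At s1: r and Dia r is false, Dia Dia q is true, so (r and Dia r) and Dia Dia q is false.
  At s1: r is false, Dia r is false, so r and Dia r is false.
    At s1: Dia r requires r at some successor in {s1}.
      At s1: r is false.
    So Dia r is false at s1.
  At s1: Dia Dia q requires Dia q at some successor in {s1}.
    Dia q holds at s1, so Dia Dia q is true at s1.
      At s1: Dia q requires q at some successor in {s1}.
        q holds at s1, so Dia q is true at s1.

No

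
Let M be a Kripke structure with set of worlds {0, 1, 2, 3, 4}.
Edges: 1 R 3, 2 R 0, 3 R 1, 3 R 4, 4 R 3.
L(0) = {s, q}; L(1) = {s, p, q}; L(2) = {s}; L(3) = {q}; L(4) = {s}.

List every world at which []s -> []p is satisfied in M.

0, 1, 4

Let φ = []s -> []p. Evaluate φ at each world:
  0 (successors ∅): φ is true.
  1 (successors {3}): φ is true.
  2 (successors {0}): φ is false.
  3 (successors {1, 4}): φ is false.
  4 (successors {3}): φ is true.
For instance, at 3:
  At 3: []s is true, []p is false, so []s -> []p is false.
    At 3: []s requires s at every successor {1, 4}.
      At 1: s is true.
      At 4: s is true.
    So []s is true at 3.
    At 3: []p requires p at every successor {1, 4}.
      p fails at 4, so []p is false at 3.
Satisfying worlds: {0, 1, 4}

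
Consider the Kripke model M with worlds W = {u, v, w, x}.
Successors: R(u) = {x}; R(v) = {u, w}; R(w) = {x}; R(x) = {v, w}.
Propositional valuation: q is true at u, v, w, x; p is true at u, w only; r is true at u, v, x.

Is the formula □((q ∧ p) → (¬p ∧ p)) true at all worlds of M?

No

Let φ = □((q ∧ p) → (¬p ∧ p)). Evaluate φ at each world:
  u (successors {x}): φ is true.
  v (successors {u, w}): φ is false.
  w (successors {x}): φ is true.
  x (successors {v, w}): φ is false.
Detail at v (counterexample):
  At v: □((q ∧ p) → (¬p ∧ p)) requires (q ∧ p) → (¬p ∧ p) at every successor {u, w}.
    (q ∧ p) → (¬p ∧ p) fails at u, so □((q ∧ p) → (¬p ∧ p)) is false at v.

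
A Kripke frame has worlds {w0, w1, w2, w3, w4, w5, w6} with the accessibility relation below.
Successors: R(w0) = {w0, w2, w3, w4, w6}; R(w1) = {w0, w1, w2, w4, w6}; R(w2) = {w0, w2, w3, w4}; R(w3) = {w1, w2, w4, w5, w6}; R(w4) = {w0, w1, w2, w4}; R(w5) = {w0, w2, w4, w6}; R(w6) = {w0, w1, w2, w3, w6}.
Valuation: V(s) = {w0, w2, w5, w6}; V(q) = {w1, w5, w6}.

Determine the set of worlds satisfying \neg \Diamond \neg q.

none

Let φ = \neg \Diamond \neg q. Evaluate φ at each world:
  w0 (successors {w0, w2, w3, w4, w6}): φ is false.
  w1 (successors {w0, w1, w2, w4, w6}): φ is false.
  w2 (successors {w0, w2, w3, w4}): φ is false.
  w3 (successors {w1, w2, w4, w5, w6}): φ is false.
  w4 (successors {w0, w1, w2, w4}): φ is false.
  w5 (successors {w0, w2, w4, w6}): φ is false.
  w6 (successors {w0, w1, w2, w3, w6}): φ is false.
For instance, at w2:
  At w2: \Diamond \neg q is true, so \neg \Diamond \neg q is false.
    At w2: \Diamond \neg q requires \neg q at some successor in {w0, w2, w3, w4}.
      \neg q holds at w0, so \Diamond \neg q is true at w2.
Satisfying worlds: none.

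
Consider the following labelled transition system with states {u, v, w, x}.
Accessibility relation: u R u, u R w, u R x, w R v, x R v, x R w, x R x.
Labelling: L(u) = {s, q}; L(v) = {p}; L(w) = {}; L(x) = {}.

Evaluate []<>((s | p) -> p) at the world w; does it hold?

No

At w: []<>((s | p) -> p) requires <>((s | p) -> p) at every successor {v}.
  <>((s | p) -> p) fails at v, so []<>((s | p) -> p) is false at w.
    At v: no accessible worlds, so <>((s | p) -> p) is false.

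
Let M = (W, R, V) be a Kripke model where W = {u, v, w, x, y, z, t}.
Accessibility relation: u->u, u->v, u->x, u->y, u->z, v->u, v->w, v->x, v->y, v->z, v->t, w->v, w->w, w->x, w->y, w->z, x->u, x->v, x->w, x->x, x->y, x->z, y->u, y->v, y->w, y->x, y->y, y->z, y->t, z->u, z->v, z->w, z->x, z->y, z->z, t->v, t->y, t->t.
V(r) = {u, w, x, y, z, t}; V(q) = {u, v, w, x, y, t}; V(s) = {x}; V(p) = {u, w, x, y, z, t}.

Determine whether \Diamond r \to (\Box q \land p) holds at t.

Yes

At t: \Diamond r is true, \Box q \land p is true, so \Diamond r \to (\Box q \land p) is true.
  At t: \Diamond r requires r at some successor in {v, y, t}.
    r holds at y, so \Diamond r is true at t.
  At t: \Box q is true, p is true, so \Box q \land p is true.
    At t: \Box q requires q at every successor {v, y, t}.
      At v: q is true.
      At y: q is true.
      At t: q is true.
    So \Box q is true at t.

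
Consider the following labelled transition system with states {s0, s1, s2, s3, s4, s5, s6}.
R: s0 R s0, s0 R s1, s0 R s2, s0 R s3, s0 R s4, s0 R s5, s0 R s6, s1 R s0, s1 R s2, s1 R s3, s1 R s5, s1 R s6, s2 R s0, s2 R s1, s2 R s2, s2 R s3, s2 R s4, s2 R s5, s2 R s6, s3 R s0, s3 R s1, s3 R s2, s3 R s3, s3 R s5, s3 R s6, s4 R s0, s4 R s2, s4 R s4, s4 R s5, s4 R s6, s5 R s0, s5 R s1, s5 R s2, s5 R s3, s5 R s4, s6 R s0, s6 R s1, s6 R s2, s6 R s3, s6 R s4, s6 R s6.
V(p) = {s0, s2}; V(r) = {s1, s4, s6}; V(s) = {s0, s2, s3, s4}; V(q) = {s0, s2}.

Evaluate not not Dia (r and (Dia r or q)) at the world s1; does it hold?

Yes

At s1: not Dia (r and (Dia r or q)) is false, so not not Dia (r and (Dia r or q)) is true.
  At s1: Dia (r and (Dia r or q)) is true, so not Dia (r and (Dia r or q)) is false.
    At s1: Dia (r and (Dia r or q)) requires r and (Dia r or q) at some successor in {s0, s2, s3, s5, s6}.
      r and (Dia r or q) holds at s6, so Dia (r and (Dia r or q)) is true at s1.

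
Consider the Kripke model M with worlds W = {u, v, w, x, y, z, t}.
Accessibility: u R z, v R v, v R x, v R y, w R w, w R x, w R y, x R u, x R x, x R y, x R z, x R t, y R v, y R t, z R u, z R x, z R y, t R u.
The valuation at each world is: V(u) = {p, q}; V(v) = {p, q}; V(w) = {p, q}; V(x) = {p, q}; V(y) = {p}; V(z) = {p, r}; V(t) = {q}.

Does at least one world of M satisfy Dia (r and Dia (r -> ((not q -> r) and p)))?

Recall that Dia ψ holds at a world iff ψ holds at some accessible world.
Let φ = Dia (r and Dia (r -> ((not q -> r) and p))). Evaluate φ at each world:
  u (successors {z}): φ is true.
  v (successors {v, x, y}): φ is false.
  w (successors {w, x, y}): φ is false.
  x (successors {u, x, y, z, t}): φ is true.
  y (successors {v, t}): φ is false.
  z (successors {u, x, y}): φ is false.
  t (successors {u}): φ is false.
Detail at u (witness):
  At u: Dia (r and Dia (r -> ((not q -> r) and p))) requires r and Dia (r -> ((not q -> r) and p)) at some successor in {z}.
    r and Dia (r -> ((not q -> r) and p)) holds at z, so Dia (r and Dia (r -> ((not q -> r) and p))) is true at u.
      At z: r is true, Dia (r -> ((not q -> r) and p)) is true, so r and Dia (r -> ((not q -> r) and p)) is true.

Yes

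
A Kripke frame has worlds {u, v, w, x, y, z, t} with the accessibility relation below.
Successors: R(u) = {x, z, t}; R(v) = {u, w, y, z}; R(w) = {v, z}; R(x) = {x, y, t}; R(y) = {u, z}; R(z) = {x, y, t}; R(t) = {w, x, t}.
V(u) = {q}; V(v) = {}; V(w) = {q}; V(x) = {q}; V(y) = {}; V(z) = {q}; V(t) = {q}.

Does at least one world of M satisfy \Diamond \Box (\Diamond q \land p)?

Recall that \Box ψ holds at a world iff ψ holds at every accessible world, and \Diamond ψ holds iff ψ holds at some accessible world.
Let φ = \Diamond \Box (\Diamond q \land p). Evaluate φ at each world:
  u (successors {x, z, t}): φ is false.
  v (successors {u, w, y, z}): φ is false.
  w (successors {v, z}): φ is false.
  x (successors {x, y, t}): φ is false.
  y (successors {u, z}): φ is false.
  z (successors {x, y, t}): φ is false.
  t (successors {w, x, t}): φ is false.
For instance, at z:
  At z: \Diamond \Box (\Diamond q \land p) requires \Box (\Diamond q \land p) at some successor in {x, y, t}.
    At x: \Box (\Diamond q \land p) is false.
    At y: \Box (\Diamond q \land p) is false.
    At t: \Box (\Diamond q \land p) is false.
  So \Diamond \Box (\Diamond q \land p) is false at z.

No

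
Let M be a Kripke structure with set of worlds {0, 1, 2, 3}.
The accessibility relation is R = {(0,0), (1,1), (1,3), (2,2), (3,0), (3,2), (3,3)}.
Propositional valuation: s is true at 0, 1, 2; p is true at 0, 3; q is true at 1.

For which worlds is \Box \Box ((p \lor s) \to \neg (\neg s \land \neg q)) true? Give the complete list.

Let φ = \Box \Box ((p \lor s) \to \neg (\neg s \land \neg q)). Evaluate φ at each world:
  0 (successors {0}): φ is true.
  1 (successors {1, 3}): φ is false.
  2 (successors {2}): φ is true.
  3 (successors {0, 2, 3}): φ is false.
For instance, at 3:
  At 3: \Box \Box ((p \lor s) \to \neg (\neg s \land \neg q)) requires \Box ((p \lor s) \to \neg (\neg s \land \neg q)) at every successor {0, 2, 3}.
    \Box ((p \lor s) \to \neg (\neg s \land \neg q)) fails at 3, so \Box \Box ((p \lor s) \to \neg (\neg s \land \neg q)) is false at 3.
      At 3: \Box ((p \lor s) \to \neg (\neg s \land \neg q)) requires (p \lor s) \to \neg (\neg s \land \neg q) at every successor {0, 2, 3}.
        (p \lor s) \to \neg (\neg s \land \neg q) fails at 3, so \Box ((p \lor s) \to \neg (\neg s \land \neg q)) is false at 3.
Satisfying worlds: {0, 2}

0, 2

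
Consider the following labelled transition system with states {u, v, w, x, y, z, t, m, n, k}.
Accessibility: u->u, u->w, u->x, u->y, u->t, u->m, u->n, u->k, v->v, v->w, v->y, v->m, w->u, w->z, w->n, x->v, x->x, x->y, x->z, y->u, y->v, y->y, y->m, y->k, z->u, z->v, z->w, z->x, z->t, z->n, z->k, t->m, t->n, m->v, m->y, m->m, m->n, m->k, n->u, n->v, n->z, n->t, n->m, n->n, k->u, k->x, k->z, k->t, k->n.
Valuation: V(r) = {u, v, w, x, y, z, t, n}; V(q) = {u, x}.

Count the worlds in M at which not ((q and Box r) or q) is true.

8

Let φ = not ((q and Box r) or q). Evaluate φ at each world:
  u (successors {u, w, x, y, t, m, n, k}): φ is false.
  v (successors {v, w, y, m}): φ is true.
  w (successors {u, z, n}): φ is true.
  x (successors {v, x, y, z}): φ is false.
  y (successors {u, v, y, m, k}): φ is true.
  z (successors {u, v, w, x, t, n, k}): φ is true.
  t (successors {m, n}): φ is true.
  m (successors {v, y, m, n, k}): φ is true.
  n (successors {u, v, z, t, m, n}): φ is true.
  k (successors {u, x, z, t, n}): φ is true.
For instance, at y:
  At y: (q and Box r) or q is false, so not ((q and Box r) or q) is true.
    At y: q and Box r is false, q is false, so (q and Box r) or q is false.
      At y: q is false, Box r is false, so q and Box r is false.
Satisfying worlds: {v, w, y, z, t, m, n, k}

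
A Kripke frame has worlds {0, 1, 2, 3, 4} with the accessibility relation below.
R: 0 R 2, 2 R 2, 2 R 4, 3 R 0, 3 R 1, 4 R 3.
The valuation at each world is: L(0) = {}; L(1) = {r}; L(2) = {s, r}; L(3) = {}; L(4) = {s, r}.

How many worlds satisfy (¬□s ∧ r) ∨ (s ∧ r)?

Recall that □ψ holds at a world iff ψ holds at every accessible world, and ◇ψ holds iff ψ holds at some accessible world.
Let φ = (¬□s ∧ r) ∨ (s ∧ r). Evaluate φ at each world:
  0 (successors {2}): φ is false.
  1 (successors ∅): φ is false.
  2 (successors {2, 4}): φ is true.
  3 (successors {0, 1}): φ is false.
  4 (successors {3}): φ is true.
For instance, at 2:
  At 2: ¬□s ∧ r is false, s ∧ r is true, so (¬□s ∧ r) ∨ (s ∧ r) is true.
    At 2: ¬□s is false, r is true, so ¬□s ∧ r is false.
      At 2: □s is true, so ¬□s is false.
Satisfying worlds: {2, 4}

2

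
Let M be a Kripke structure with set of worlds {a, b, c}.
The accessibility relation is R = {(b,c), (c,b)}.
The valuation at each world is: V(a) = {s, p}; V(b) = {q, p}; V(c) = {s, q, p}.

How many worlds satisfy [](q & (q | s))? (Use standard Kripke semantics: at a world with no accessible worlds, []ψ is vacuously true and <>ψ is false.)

Let φ = [](q & (q | s)). Evaluate φ at each world:
  a (successors ∅): φ is true.
  b (successors {c}): φ is true.
  c (successors {b}): φ is true.
For instance, at b:
  At b: [](q & (q | s)) requires q & (q | s) at every successor {c}.
    At c: q & (q | s) is true.
  So [](q & (q | s)) is true at b.
Satisfying worlds: {a, b, c}

3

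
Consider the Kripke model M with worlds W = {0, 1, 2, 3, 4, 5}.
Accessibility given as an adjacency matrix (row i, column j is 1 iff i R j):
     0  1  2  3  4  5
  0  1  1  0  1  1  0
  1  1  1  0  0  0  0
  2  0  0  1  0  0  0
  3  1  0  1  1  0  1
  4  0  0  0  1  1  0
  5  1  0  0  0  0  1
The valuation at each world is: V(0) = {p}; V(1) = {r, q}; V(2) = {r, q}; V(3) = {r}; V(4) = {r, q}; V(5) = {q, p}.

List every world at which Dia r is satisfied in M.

Recall that Dia ψ holds at a world iff ψ holds at some accessible world.
Let φ = Dia r. Evaluate φ at each world:
  0 (successors {0, 1, 3, 4}): φ is true.
  1 (successors {0, 1}): φ is true.
  2 (successors {2}): φ is true.
  3 (successors {0, 2, 3, 5}): φ is true.
  4 (successors {3, 4}): φ is true.
  5 (successors {0, 5}): φ is false.
For instance, at 4:
  At 4: Dia r requires r at some successor in {3, 4}.
    r holds at 3, so Dia r is true at 4.
Satisfying worlds: {0, 1, 2, 3, 4}

0, 1, 2, 3, 4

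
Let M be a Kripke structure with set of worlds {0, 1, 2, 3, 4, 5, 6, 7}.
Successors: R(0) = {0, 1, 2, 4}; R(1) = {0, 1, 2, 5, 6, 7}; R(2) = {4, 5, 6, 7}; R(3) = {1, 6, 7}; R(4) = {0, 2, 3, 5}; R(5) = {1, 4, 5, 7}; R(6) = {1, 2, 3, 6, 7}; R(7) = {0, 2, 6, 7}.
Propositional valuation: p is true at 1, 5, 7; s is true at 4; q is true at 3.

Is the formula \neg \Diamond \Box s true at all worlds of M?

Recall that \Box ψ holds at a world iff ψ holds at every accessible world, and \Diamond ψ holds iff ψ holds at some accessible world.
Let φ = \neg \Diamond \Box s. Evaluate φ at each world:
  0 (successors {0, 1, 2, 4}): φ is true.
  1 (successors {0, 1, 2, 5, 6, 7}): φ is true.
  2 (successors {4, 5, 6, 7}): φ is true.
  3 (successors {1, 6, 7}): φ is true.
  4 (successors {0, 2, 3, 5}): φ is true.
  5 (successors {1, 4, 5, 7}): φ is true.
  6 (successors {1, 2, 3, 6, 7}): φ is true.
  7 (successors {0, 2, 6, 7}): φ is true.
For instance, at 5:
  At 5: \Diamond \Box s is false, so \neg \Diamond \Box s is true.
    At 5: \Diamond \Box s requires \Box s at some successor in {1, 4, 5, 7}.
      At 1: \Box s is false.
      At 4: \Box s is false.
      At 5: \Box s is false.
      At 7: \Box s is false.
    So \Diamond \Box s is false at 5.

Yes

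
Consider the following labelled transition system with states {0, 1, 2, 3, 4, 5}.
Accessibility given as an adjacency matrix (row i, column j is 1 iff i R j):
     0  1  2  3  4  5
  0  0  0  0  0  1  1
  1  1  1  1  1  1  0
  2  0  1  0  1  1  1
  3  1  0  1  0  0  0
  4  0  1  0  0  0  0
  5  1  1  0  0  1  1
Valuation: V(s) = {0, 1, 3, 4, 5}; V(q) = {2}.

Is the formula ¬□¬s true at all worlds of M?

Recall that □ψ holds at a world iff ψ holds at every accessible world, and ◇ψ holds iff ψ holds at some accessible world.
Let φ = ¬□¬s. Evaluate φ at each world:
  0 (successors {4, 5}): φ is true.
  1 (successors {0, 1, 2, 3, 4}): φ is true.
  2 (successors {1, 3, 4, 5}): φ is true.
  3 (successors {0, 2}): φ is true.
  4 (successors {1}): φ is true.
  5 (successors {0, 1, 4, 5}): φ is true.
For instance, at 1:
  At 1: □¬s is false, so ¬□¬s is true.
    At 1: □¬s requires ¬s at every successor {0, 1, 2, 3, 4}.
      ¬s fails at 0, so □¬s is false at 1.

Yes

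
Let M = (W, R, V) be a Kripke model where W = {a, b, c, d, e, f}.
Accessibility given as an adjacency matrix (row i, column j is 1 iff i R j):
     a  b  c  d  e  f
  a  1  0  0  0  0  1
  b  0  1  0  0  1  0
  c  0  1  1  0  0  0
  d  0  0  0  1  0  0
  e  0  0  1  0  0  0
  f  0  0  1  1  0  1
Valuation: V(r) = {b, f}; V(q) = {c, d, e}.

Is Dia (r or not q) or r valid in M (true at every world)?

No

Let φ = Dia (r or not q) or r. Evaluate φ at each world:
  a (successors {a, f}): φ is true.
  b (successors {b, e}): φ is true.
  c (successors {b, c}): φ is true.
  d (successors {d}): φ is false.
  e (successors {c}): φ is false.
  f (successors {c, d, f}): φ is true.
Detail at d (counterexample):
  At d: Dia (r or not q) is false, r is false, so Dia (r or not q) or r is false.
    At d: Dia (r or not q) requires r or not q at some successor in {d}.
      At d: r or not q is false.
    So Dia (r or not q) is false at d.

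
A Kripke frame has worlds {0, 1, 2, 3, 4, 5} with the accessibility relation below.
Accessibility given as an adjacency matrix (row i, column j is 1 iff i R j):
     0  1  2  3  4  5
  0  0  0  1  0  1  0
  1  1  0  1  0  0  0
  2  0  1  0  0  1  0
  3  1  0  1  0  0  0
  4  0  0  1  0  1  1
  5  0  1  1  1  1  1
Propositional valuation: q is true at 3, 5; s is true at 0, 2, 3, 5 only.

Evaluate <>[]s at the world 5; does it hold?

Yes

At 5: <>[]s requires []s at some successor in {1, 2, 3, 4, 5}.
  []s holds at 1, so <>[]s is true at 5.
    At 1: []s requires s at every successor {0, 2}.
      At 0: s is true.
      At 2: s is true.
    So []s is true at 1.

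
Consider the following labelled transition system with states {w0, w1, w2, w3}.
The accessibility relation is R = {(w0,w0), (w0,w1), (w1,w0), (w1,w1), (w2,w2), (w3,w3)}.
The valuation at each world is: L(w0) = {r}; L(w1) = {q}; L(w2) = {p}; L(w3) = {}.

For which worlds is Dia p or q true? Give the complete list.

w1, w2

Let φ = Dia p or q. Evaluate φ at each world:
  w0 (successors {w0, w1}): φ is false.
  w1 (successors {w0, w1}): φ is true.
  w2 (successors {w2}): φ is true.
  w3 (successors {w3}): φ is false.
For instance, at w3:
  At w3: Dia p is false, q is false, so Dia p or q is false.
    At w3: Dia p requires p at some successor in {w3}.
      At w3: p is false.
    So Dia p is false at w3.
Satisfying worlds: {w1, w2}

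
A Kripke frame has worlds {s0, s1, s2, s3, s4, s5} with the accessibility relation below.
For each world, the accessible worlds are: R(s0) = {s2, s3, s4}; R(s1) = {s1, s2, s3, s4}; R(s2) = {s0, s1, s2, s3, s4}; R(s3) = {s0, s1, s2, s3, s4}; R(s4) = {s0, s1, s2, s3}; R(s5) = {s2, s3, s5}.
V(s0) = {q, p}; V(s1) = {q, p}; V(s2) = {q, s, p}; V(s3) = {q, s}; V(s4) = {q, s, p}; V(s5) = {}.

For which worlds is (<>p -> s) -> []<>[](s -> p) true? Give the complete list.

s0, s1, s5

Let φ = (<>p -> s) -> []<>[](s -> p). Evaluate φ at each world:
  s0 (successors {s2, s3, s4}): φ is true.
  s1 (successors {s1, s2, s3, s4}): φ is true.
  s2 (successors {s0, s1, s2, s3, s4}): φ is false.
  s3 (successors {s0, s1, s2, s3, s4}): φ is false.
  s4 (successors {s0, s1, s2, s3}): φ is false.
  s5 (successors {s2, s3, s5}): φ is true.
For instance, at s4:
  At s4: <>p -> s is true, []<>[](s -> p) is false, so (<>p -> s) -> []<>[](s -> p) is false.
    At s4: <>p is true, s is true, so <>p -> s is true.
      At s4: <>p requires p at some successor in {s0, s1, s2, s3}.
        p holds at s0, so <>p is true at s4.
    At s4: []<>[](s -> p) requires <>[](s -> p) at every successor {s0, s1, s2, s3}.
      <>[](s -> p) fails at s0, so []<>[](s -> p) is false at s4.
Satisfying worlds: {s0, s1, s5}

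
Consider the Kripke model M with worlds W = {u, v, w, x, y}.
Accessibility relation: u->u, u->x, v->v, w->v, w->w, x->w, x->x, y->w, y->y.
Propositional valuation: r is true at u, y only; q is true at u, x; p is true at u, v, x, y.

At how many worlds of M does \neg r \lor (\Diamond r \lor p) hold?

Recall that \Diamond ψ holds at a world iff ψ holds at some accessible world.
Let φ = \neg r \lor (\Diamond r \lor p). Evaluate φ at each world:
  u (successors {u, x}): φ is true.
  v (successors {v}): φ is true.
  w (successors {v, w}): φ is true.
  x (successors {w, x}): φ is true.
  y (successors {w, y}): φ is true.
For instance, at x:
  At x: \neg r is true, \Diamond r \lor p is true, so \neg r \lor (\Diamond r \lor p) is true.
    At x: \Diamond r is false, p is true, so \Diamond r \lor p is true.
      At x: \Diamond r requires r at some successor in {w, x}.
        At w: r is false.
        At x: r is false.
      So \Diamond r is false at x.
Satisfying worlds: {u, v, w, x, y}

5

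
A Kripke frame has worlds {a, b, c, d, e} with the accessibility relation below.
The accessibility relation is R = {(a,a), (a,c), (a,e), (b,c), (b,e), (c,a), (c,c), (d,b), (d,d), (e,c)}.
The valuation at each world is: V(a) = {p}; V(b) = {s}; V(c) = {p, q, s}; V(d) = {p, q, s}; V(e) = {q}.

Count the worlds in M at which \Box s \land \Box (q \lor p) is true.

Let φ = \Box s \land \Box (q \lor p). Evaluate φ at each world:
  a (successors {a, c, e}): φ is false.
  b (successors {c, e}): φ is false.
  c (successors {a, c}): φ is false.
  d (successors {b, d}): φ is false.
  e (successors {c}): φ is true.
For instance, at e:
  At e: \Box s is true, \Box (q \lor p) is true, so \Box s \land \Box (q \lor p) is true.
    At e: \Box s requires s at every successor {c}.
      At c: s is true.
    So \Box s is true at e.
    At e: \Box (q \lor p) requires q \lor p at every successor {c}.
      At c: q \lor p is true.
    So \Box (q \lor p) is true at e.
Satisfying worlds: {e}

1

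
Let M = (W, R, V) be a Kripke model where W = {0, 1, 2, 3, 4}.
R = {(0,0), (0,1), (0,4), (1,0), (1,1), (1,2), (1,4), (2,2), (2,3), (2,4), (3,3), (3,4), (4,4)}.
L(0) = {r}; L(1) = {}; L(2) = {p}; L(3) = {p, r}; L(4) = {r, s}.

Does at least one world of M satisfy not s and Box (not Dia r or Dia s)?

Yes

Let φ = not s and Box (not Dia r or Dia s). Evaluate φ at each world:
  0 (successors {0, 1, 4}): φ is true.
  1 (successors {0, 1, 2, 4}): φ is true.
  2 (successors {2, 3, 4}): φ is true.
  3 (successors {3, 4}): φ is true.
  4 (successors {4}): φ is false.
Detail at 0 (witness):
  At 0: not s is true, Box (not Dia r or Dia s) is true, so not s and Box (not Dia r or Dia s) is true.
    At 0: Box (not Dia r or Dia s) requires not Dia r or Dia s at every successor {0, 1, 4}.
      At 0: not Dia r or Dia s is true.
      At 1: not Dia r or Dia s is true.
      At 4: not Dia r or Dia s is true.
    So Box (not Dia r or Dia s) is true at 0.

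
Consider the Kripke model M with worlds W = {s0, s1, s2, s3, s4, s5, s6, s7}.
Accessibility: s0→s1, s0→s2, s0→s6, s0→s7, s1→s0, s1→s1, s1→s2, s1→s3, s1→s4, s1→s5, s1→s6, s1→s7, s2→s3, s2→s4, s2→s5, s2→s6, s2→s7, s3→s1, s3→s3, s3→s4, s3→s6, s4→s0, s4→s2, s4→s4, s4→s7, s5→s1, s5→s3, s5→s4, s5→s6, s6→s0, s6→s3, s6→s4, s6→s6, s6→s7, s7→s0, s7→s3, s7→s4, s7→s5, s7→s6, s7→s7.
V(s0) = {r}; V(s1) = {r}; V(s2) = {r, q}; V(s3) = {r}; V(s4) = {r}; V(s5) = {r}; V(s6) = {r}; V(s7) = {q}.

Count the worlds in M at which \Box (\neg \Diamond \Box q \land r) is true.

2

Let φ = \Box (\neg \Diamond \Box q \land r). Evaluate φ at each world:
  s0 (successors {s1, s2, s6, s7}): φ is false.
  s1 (successors {s0, s1, s2, s3, s4, s5, s6, s7}): φ is false.
  s2 (successors {s3, s4, s5, s6, s7}): φ is false.
  s3 (successors {s1, s3, s4, s6}): φ is true.
  s4 (successors {s0, s2, s4, s7}): φ is false.
  s5 (successors {s1, s3, s4, s6}): φ is true.
  s6 (successors {s0, s3, s4, s6, s7}): φ is false.
  s7 (successors {s0, s3, s4, s5, s6, s7}): φ is false.
For instance, at s3:
  At s3: \Box (\neg \Diamond \Box q \land r) requires \neg \Diamond \Box q \land r at every successor {s1, s3, s4, s6}.
    At s1: \neg \Diamond \Box q \land r is true.
    At s3: \neg \Diamond \Box q \land r is true.
    At s4: \neg \Diamond \Box q \land r is true.
    At s6: \neg \Diamond \Box q \land r is true.
  So \Box (\neg \Diamond \Box q \land r) is true at s3.
Satisfying worlds: {s3, s5}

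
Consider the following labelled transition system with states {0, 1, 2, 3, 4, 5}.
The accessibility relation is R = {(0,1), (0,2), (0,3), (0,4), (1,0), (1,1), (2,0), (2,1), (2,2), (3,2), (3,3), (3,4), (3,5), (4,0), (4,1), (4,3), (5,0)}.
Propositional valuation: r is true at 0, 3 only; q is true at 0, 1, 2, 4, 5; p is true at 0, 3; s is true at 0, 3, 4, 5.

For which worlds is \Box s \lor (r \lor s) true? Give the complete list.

Recall that \Box ψ holds at a world iff ψ holds at every accessible world, and \Diamond ψ holds iff ψ holds at some accessible world.
Let φ = \Box s \lor (r \lor s). Evaluate φ at each world:
  0 (successors {1, 2, 3, 4}): φ is true.
  1 (successors {0, 1}): φ is false.
  2 (successors {0, 1, 2}): φ is false.
  3 (successors {2, 3, 4, 5}): φ is true.
  4 (successors {0, 1, 3}): φ is true.
  5 (successors {0}): φ is true.
For instance, at 3:
  At 3: \Box s is false, r \lor s is true, so \Box s \lor (r \lor s) is true.
    At 3: \Box s requires s at every successor {2, 3, 4, 5}.
      s fails at 2, so \Box s is false at 3.
Satisfying worlds: {0, 3, 4, 5}

0, 3, 4, 5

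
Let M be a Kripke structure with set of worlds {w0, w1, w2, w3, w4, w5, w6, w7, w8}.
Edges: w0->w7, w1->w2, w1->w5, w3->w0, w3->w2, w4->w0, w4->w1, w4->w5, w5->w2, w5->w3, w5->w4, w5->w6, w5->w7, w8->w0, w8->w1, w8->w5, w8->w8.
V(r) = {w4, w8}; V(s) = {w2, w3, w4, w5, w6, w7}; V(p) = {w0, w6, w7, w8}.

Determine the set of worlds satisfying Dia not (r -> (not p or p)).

none

Recall that Dia ψ holds at a world iff ψ holds at some accessible world.
Let φ = Dia not (r -> (not p or p)). Evaluate φ at each world:
  w0 (successors {w7}): φ is false.
  w1 (successors {w2, w5}): φ is false.
  w2 (successors ∅): φ is false.
  w3 (successors {w0, w2}): φ is false.
  w4 (successors {w0, w1, w5}): φ is false.
  w5 (successors {w2, w3, w4, w6, w7}): φ is false.
  w6 (successors ∅): φ is false.
  w7 (successors ∅): φ is false.
  w8 (successors {w0, w1, w5, w8}): φ is false.
For instance, at w8:
  At w8: Dia not (r -> (not p or p)) requires not (r -> (not p or p)) at some successor in {w0, w1, w5, w8}.
    At w0: not (r -> (not p or p)) is false.
    At w1: not (r -> (not p or p)) is false.
    At w5: not (r -> (not p or p)) is false.
    At w8: not (r -> (not p or p)) is false.
  So Dia not (r -> (not p or p)) is false at w8.
Satisfying worlds: none.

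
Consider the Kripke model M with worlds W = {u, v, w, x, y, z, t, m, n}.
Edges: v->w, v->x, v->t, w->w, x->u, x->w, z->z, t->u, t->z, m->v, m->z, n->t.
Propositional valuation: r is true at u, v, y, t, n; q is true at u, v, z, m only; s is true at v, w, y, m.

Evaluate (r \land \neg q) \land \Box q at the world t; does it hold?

At t: r \land \neg q is true, \Box q is true, so (r \land \neg q) \land \Box q is true.
  At t: \Box q requires q at every successor {u, z}.
    At u: q is true.
    At z: q is true.
  So \Box q is true at t.

Yes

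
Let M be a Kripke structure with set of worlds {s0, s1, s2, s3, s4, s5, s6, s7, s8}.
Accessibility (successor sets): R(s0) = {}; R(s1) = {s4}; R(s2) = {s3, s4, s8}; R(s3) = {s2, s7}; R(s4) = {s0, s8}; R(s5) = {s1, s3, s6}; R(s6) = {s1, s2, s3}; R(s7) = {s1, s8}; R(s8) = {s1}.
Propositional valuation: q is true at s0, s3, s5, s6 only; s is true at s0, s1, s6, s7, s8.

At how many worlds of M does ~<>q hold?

Let φ = ~<>q. Evaluate φ at each world:
  s0 (successors ∅): φ is true.
  s1 (successors {s4}): φ is true.
  s2 (successors {s3, s4, s8}): φ is false.
  s3 (successors {s2, s7}): φ is true.
  s4 (successors {s0, s8}): φ is false.
  s5 (successors {s1, s3, s6}): φ is false.
  s6 (successors {s1, s2, s3}): φ is false.
  s7 (successors {s1, s8}): φ is true.
  s8 (successors {s1}): φ is true.
For instance, at s1:
  At s1: <>q is false, so ~<>q is true.
    At s1: <>q requires q at some successor in {s4}.
      At s4: q is false.
    So <>q is false at s1.
Satisfying worlds: {s0, s1, s3, s7, s8}

5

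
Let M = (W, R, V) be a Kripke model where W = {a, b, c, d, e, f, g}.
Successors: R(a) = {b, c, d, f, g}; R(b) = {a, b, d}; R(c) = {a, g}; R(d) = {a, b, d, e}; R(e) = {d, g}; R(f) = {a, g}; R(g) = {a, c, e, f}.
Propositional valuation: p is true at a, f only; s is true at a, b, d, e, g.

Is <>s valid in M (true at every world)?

Let φ = <>s. Evaluate φ at each world:
  a (successors {b, c, d, f, g}): φ is true.
  b (successors {a, b, d}): φ is true.
  c (successors {a, g}): φ is true.
  d (successors {a, b, d, e}): φ is true.
  e (successors {d, g}): φ is true.
  f (successors {a, g}): φ is true.
  g (successors {a, c, e, f}): φ is true.
For instance, at d:
  At d: <>s requires s at some successor in {a, b, d, e}.
    s holds at a, so <>s is true at d.

Yes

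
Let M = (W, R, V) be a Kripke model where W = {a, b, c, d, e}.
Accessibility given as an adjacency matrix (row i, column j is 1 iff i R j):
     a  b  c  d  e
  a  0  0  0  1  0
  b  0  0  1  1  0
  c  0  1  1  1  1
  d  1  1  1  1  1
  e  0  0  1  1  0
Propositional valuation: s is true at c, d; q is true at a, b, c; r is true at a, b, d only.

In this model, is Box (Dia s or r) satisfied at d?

Yes

At d: Box (Dia s or r) requires Dia s or r at every successor {a, b, c, d, e}.
  At a: Dia s or r is true.
  At b: Dia s or r is true.
  At c: Dia s or r is true.
  At d: Dia s or r is true.
  At e: Dia s or r is true.
So Box (Dia s or r) is true at d.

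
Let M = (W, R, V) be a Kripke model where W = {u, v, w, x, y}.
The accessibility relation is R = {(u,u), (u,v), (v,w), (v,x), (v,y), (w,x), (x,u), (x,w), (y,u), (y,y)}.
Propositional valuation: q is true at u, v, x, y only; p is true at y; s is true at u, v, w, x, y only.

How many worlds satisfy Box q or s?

5

Let φ = Box q or s. Evaluate φ at each world:
  u (successors {u, v}): φ is true.
  v (successors {w, x, y}): φ is true.
  w (successors {x}): φ is true.
  x (successors {u, w}): φ is true.
  y (successors {u, y}): φ is true.
For instance, at w:
  At w: Box q is true, s is true, so Box q or s is true.
    At w: Box q requires q at every successor {x}.
      At x: q is true.
    So Box q is true at w.
Satisfying worlds: {u, v, w, x, y}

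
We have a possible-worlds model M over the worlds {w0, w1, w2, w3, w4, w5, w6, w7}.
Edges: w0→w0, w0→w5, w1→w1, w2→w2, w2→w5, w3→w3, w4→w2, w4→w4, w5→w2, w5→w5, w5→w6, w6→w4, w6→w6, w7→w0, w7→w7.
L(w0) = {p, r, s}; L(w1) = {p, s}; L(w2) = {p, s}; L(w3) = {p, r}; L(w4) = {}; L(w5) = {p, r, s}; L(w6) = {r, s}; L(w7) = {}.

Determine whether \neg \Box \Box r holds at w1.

Yes

At w1: \Box \Box r is false, so \neg \Box \Box r is true.
  At w1: \Box \Box r requires \Box r at every successor {w1}.
    \Box r fails at w1, so \Box \Box r is false at w1.
      At w1: \Box r requires r at every successor {w1}.
        r fails at w1, so \Box r is false at w1.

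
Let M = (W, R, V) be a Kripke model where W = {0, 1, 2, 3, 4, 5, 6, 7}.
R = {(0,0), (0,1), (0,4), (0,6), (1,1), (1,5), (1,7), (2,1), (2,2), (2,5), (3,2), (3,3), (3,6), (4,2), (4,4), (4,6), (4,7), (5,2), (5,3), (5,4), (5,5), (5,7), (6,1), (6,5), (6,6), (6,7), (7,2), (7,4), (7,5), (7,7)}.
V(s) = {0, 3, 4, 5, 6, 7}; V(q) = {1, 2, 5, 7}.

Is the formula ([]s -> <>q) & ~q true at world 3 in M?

At 3: []s -> <>q is true, ~q is true, so ([]s -> <>q) & ~q is true.
  At 3: []s is false, <>q is true, so []s -> <>q is true.
    At 3: []s requires s at every successor {2, 3, 6}.
      s fails at 2, so []s is false at 3.
    At 3: <>q requires q at some successor in {2, 3, 6}.
      q holds at 2, so <>q is true at 3.

Yes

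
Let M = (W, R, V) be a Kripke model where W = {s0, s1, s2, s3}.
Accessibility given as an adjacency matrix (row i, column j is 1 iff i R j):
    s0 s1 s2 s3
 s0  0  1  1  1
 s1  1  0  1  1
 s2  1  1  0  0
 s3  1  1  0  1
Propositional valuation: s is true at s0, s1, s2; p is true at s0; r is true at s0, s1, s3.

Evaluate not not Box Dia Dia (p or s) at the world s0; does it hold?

Yes

Recall that Box ψ holds at a world iff ψ holds at every accessible world, and Dia ψ holds iff ψ holds at some accessible world.
At s0: not Box Dia Dia (p or s) is false, so not not Box Dia Dia (p or s) is true.
  At s0: Box Dia Dia (p or s) is true, so not Box Dia Dia (p or s) is false.
    At s0: Box Dia Dia (p or s) requires Dia Dia (p or s) at every successor {s1, s2, s3}.
      At s1: Dia Dia (p or s) is true.
      At s2: Dia Dia (p or s) is true.
      At s3: Dia Dia (p or s) is true.
    So Box Dia Dia (p or s) is true at s0.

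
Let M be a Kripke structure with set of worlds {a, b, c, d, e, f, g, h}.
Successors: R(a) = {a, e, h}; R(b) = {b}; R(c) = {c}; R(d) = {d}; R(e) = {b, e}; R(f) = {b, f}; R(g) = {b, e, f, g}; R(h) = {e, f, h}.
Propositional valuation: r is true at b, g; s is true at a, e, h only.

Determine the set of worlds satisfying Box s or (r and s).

a

Recall that Box ψ holds at a world iff ψ holds at every accessible world, and Dia ψ holds iff ψ holds at some accessible world.
Let φ = Box s or (r and s). Evaluate φ at each world:
  a (successors {a, e, h}): φ is true.
  b (successors {b}): φ is false.
  c (successors {c}): φ is false.
  d (successors {d}): φ is false.
  e (successors {b, e}): φ is false.
  f (successors {b, f}): φ is false.
  g (successors {b, e, f, g}): φ is false.
  h (successors {e, f, h}): φ is false.
For instance, at g:
  At g: Box s is false, r and s is false, so Box s or (r and s) is false.
    At g: Box s requires s at every successor {b, e, f, g}.
      s fails at b, so Box s is false at g.
Satisfying worlds: {a}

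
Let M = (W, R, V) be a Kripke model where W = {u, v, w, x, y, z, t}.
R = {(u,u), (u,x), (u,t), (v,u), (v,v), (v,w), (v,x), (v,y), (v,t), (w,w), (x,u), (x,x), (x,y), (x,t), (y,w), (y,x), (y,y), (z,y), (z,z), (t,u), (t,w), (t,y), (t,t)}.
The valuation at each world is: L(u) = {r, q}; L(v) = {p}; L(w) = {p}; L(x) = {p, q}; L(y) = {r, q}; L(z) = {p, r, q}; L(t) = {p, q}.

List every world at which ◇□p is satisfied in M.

v, w, y, t

Let φ = ◇□p. Evaluate φ at each world:
  u (successors {u, x, t}): φ is false.
  v (successors {u, v, w, x, y, t}): φ is true.
  w (successors {w}): φ is true.
  x (successors {u, x, y, t}): φ is false.
  y (successors {w, x, y}): φ is true.
  z (successors {y, z}): φ is false.
  t (successors {u, w, y, t}): φ is true.
For instance, at w:
  At w: ◇□p requires □p at some successor in {w}.
    □p holds at w, so ◇□p is true at w.
      At w: □p requires p at every successor {w}.
        At w: p is true.
      So □p is true at w.
Satisfying worlds: {v, w, y, t}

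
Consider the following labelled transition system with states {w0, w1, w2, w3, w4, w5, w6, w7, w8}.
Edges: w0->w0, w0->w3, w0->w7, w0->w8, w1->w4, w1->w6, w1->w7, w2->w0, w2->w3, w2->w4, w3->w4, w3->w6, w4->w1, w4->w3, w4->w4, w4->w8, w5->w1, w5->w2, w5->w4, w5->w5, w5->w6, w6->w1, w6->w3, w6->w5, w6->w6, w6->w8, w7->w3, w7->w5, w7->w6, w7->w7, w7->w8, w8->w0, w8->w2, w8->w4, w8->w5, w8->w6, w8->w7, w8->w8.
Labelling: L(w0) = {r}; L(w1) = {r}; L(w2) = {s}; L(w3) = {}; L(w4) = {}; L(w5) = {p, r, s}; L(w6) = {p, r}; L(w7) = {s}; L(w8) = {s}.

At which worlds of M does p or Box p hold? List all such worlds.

w5, w6

Let φ = p or Box p. Evaluate φ at each world:
  w0 (successors {w0, w3, w7, w8}): φ is false.
  w1 (successors {w4, w6, w7}): φ is false.
  w2 (successors {w0, w3, w4}): φ is false.
  w3 (successors {w4, w6}): φ is false.
  w4 (successors {w1, w3, w4, w8}): φ is false.
  w5 (successors {w1, w2, w4, w5, w6}): φ is true.
  w6 (successors {w1, w3, w5, w6, w8}): φ is true.
  w7 (successors {w3, w5, w6, w7, w8}): φ is false.
  w8 (successors {w0, w2, w4, w5, w6, w7, w8}): φ is false.
For instance, at w7:
  At w7: p is false, Box p is false, so p or Box p is false.
    At w7: Box p requires p at every successor {w3, w5, w6, w7, w8}.
      p fails at w3, so Box p is false at w7.
Satisfying worlds: {w5, w6}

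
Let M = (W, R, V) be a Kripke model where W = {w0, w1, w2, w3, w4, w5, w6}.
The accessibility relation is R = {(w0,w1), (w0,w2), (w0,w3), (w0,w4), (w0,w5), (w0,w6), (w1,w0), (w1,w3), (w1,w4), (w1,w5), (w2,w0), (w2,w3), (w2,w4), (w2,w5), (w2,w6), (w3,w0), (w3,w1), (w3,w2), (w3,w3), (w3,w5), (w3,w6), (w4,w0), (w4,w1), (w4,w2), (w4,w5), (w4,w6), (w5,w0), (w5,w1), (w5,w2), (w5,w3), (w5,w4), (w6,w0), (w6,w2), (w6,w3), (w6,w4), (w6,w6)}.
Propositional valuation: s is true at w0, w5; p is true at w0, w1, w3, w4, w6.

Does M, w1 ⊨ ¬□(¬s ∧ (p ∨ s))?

Recall that □ψ holds at a world iff ψ holds at every accessible world, and ◇ψ holds iff ψ holds at some accessible world.
At w1: □(¬s ∧ (p ∨ s)) is false, so ¬□(¬s ∧ (p ∨ s)) is true.
  At w1: □(¬s ∧ (p ∨ s)) requires ¬s ∧ (p ∨ s) at every successor {w0, w3, w4, w5}.
    ¬s ∧ (p ∨ s) fails at w0, so □(¬s ∧ (p ∨ s)) is false at w1.

Yes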